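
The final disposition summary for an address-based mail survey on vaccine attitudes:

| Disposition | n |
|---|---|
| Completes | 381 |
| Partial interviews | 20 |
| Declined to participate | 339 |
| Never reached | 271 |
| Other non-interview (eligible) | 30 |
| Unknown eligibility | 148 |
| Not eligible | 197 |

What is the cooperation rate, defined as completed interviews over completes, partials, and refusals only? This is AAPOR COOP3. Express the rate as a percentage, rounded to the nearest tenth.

51.5%

Numerator = 381
Base = 381 + 20 + 339 = 740
COOP3 = 381 / 740 = 0.5149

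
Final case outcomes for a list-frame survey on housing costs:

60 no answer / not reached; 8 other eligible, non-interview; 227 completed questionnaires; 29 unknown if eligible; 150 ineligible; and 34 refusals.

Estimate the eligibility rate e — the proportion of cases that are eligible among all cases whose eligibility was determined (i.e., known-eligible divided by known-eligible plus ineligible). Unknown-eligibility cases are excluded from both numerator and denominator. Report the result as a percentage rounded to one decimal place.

68.7%

Known eligible: 227 + 34 + 60 + 8 = 329
e = 329 / (329 + 150) = 329 / 479 = 0.6868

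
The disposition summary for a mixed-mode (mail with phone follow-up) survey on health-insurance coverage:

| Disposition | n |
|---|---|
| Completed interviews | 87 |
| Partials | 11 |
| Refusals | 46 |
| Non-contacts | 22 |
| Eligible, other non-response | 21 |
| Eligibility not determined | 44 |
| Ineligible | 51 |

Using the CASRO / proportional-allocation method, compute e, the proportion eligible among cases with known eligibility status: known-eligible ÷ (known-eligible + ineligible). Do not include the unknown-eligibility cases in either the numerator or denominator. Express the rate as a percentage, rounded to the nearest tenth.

78.6%

Determined eligible → 87 + 11 + 46 + 22 + 21 = 187
e = 187 / (187 + 51) = 187 / 238 = 0.7857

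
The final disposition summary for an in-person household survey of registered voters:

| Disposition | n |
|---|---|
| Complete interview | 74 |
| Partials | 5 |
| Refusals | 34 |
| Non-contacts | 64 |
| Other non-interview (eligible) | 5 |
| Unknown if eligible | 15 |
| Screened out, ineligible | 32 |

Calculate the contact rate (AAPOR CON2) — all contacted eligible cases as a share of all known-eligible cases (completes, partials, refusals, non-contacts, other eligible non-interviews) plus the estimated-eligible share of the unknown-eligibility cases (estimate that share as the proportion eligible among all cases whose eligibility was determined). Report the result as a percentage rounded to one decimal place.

60.6%

Top → 74 + 5 + 34 + 5 = 118
Determined eligible → 74 + 5 + 34 + 64 + 5 = 182
e = 182 / (182 + 32) = 182 / 214 = 0.8505
e × U → 0.8505 × 15 = 12.76
Denominator → 182 + 12.76 = 194.76
CON2 = 118 / 194.76 = 0.6059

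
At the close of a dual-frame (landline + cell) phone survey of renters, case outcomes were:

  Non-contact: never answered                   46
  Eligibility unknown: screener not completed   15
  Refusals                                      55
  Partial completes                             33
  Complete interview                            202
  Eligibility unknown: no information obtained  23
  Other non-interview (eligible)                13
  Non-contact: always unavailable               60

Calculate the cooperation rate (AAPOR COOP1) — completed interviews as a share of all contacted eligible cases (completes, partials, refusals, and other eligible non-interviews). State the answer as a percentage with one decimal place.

No contact after all attempts = 46 + 60 = 106
Unknown if eligible = 15 + 23 = 38
Top: 202
Base: 202 + 33 + 55 + 13 = 303
COOP1 = 202 / 303 = 0.6667

66.7%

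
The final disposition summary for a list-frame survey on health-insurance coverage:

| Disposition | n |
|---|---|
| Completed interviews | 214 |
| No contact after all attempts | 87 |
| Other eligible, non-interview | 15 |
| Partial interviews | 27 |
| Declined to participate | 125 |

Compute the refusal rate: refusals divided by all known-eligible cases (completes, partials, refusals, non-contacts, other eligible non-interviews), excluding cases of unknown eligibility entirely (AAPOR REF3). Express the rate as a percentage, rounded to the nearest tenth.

26.7%

Numerator = 125
Denom = 214 + 27 + 125 + 87 + 15 = 468
REF3 = 125 / 468 = 0.2671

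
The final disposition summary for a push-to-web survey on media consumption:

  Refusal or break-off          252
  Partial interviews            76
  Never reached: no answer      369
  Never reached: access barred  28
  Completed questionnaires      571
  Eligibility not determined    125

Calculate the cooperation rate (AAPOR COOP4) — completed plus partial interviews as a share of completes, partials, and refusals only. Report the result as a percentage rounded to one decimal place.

Non-contacts = 369 + 28 = 397
Num: 571 + 76 = 647
Denominator: 571 + 76 + 252 = 899
COOP4 = 647 / 899 = 0.7197

72.0%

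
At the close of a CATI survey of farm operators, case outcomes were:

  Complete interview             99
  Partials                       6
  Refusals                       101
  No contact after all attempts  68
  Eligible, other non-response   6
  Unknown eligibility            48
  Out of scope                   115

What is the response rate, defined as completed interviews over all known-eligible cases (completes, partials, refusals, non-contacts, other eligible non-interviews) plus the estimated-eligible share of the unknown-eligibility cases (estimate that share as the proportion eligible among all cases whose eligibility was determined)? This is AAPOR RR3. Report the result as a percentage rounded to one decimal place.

31.5%

Num: 99
Determined eligible: 99 + 6 + 101 + 68 + 6 = 280
e = 280 / (280 + 115) = 280 / 395 = 0.7089
e × U: 0.7089 × 48 = 34.03
Denom: 280 + 34.03 = 314.03
RR3 = 99 / 314.03 = 0.3153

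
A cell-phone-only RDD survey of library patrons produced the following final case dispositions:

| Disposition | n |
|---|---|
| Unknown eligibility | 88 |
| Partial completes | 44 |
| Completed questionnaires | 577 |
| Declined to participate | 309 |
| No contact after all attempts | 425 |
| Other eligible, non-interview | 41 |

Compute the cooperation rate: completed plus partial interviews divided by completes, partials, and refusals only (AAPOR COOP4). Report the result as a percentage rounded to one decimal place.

66.8%

Top: 577 + 44 = 621
Denominator: 577 + 44 + 309 = 930
COOP4 = 621 / 930 = 0.6677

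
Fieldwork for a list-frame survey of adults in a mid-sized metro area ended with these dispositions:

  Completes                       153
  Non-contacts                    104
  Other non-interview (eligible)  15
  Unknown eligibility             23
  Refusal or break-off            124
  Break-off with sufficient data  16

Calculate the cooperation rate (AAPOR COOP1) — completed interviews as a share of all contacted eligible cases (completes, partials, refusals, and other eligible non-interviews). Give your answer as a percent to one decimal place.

Numerator: 153
Base: 153 + 16 + 124 + 15 = 308
COOP1 = 153 / 308 = 0.4968

49.7%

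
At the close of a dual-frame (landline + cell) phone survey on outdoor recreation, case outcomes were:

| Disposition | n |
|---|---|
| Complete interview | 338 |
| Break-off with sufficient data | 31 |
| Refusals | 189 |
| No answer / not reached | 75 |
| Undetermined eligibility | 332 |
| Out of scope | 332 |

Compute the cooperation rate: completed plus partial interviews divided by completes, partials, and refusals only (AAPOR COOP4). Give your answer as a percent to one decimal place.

Num → 338 + 31 = 369
Denominator → 338 + 31 + 189 = 558
COOP4 = 369 / 558 = 0.6613

66.1%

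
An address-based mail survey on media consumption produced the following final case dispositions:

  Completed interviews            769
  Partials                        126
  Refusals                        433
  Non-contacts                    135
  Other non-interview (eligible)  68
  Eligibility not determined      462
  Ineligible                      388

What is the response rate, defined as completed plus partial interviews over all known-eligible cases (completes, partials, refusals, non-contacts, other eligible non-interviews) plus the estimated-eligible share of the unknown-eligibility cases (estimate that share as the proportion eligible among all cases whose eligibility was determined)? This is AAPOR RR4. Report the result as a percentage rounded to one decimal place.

Num: 769 + 126 = 895
Known eligible: 769 + 126 + 433 + 135 + 68 = 1531
e = 1531 / (1531 + 388) = 1531 / 1919 = 0.7978
e × U: 0.7978 × 462 = 368.58
Base: 1531 + 368.58 = 1899.58
RR4 = 895 / 1899.58 = 0.4712

47.1%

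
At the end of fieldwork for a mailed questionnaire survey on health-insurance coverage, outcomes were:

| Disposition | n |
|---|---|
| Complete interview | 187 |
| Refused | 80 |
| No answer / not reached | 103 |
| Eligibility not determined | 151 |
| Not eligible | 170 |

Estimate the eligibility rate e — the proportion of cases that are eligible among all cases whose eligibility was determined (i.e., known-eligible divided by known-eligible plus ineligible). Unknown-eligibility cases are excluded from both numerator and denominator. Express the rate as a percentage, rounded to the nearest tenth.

68.5%

Known eligible = 187 + 80 + 103 = 370
e = 370 / (370 + 170) = 370 / 540 = 0.6852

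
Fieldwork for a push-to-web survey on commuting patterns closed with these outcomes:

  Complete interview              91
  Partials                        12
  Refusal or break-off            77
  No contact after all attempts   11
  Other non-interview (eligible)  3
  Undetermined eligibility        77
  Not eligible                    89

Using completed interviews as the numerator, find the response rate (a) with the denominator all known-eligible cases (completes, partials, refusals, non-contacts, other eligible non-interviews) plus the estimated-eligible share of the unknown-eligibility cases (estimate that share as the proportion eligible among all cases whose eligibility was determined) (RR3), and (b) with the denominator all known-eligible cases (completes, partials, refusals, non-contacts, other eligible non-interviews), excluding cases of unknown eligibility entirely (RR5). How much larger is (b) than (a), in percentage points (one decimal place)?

10.0

Numerator = 91
Determined eligible = 91 + 12 + 77 + 11 + 3 = 194
e = 194 / (194 + 89) = 194 / 283 = 0.6855
Estimated eligible among unknowns = 0.6855 × 77 = 52.78
Denominator = 194 + 52.78 = 246.78
RR3 = 91 / 246.78 = 0.3687
Denominator = 91 + 12 + 77 + 11 + 3 = 194
RR5 = 91 / 194 = 0.4691
Difference = 46.91 − 36.87 = 10.04 percentage points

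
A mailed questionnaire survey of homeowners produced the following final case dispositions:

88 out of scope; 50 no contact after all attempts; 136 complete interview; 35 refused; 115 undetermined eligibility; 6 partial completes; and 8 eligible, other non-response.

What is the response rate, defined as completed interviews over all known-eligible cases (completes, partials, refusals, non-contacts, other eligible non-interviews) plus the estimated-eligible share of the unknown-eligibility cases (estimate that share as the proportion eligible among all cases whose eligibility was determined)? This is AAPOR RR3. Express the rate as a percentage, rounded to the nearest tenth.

Numerator: 136
Eligible (known): 136 + 6 + 35 + 50 + 8 = 235
e = 235 / (235 + 88) = 235 / 323 = 0.7276
Eligible share of unknowns: 0.7276 × 115 = 83.67
Denom: 235 + 83.67 = 318.67
RR3 = 136 / 318.67 = 0.4268

42.7%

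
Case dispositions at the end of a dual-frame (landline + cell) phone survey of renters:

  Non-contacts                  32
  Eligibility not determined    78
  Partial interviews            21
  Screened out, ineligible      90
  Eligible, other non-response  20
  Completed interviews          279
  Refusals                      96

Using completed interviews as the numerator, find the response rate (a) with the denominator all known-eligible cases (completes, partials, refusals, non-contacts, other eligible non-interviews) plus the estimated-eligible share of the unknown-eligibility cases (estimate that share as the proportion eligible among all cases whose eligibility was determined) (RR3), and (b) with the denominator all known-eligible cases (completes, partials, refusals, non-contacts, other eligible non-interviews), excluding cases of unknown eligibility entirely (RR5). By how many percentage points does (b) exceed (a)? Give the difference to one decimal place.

7.9

Numerator → 279
Eligible (known) → 279 + 21 + 96 + 32 + 20 = 448
e = 448 / (448 + 90) = 448 / 538 = 0.8327
e × U → 0.8327 × 78 = 64.95
Denom → 448 + 64.95 = 512.95
RR3 = 279 / 512.95 = 0.5439
Denom → 279 + 21 + 96 + 32 + 20 = 448
RR5 = 279 / 448 = 0.6228
Difference = 62.28 − 54.39 = 7.89 percentage points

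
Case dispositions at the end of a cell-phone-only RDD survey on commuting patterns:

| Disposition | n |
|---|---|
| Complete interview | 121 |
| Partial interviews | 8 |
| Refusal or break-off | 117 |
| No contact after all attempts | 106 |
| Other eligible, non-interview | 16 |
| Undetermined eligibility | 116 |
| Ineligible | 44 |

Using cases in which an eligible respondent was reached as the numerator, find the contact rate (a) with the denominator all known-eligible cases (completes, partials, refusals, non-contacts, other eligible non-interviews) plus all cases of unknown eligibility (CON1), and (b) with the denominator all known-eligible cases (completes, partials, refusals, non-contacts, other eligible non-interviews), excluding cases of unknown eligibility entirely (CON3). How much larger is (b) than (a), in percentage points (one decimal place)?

17.1

Numerator = 121 + 8 + 117 + 16 = 262
Denominator = 121 + 8 + 117 + 106 + 16 + 116 = 484
CON1 = 262 / 484 = 0.5413
Denominator = 121 + 8 + 117 + 106 + 16 = 368
CON3 = 262 / 368 = 0.7120
Difference = 71.20 − 54.13 = 17.07 percentage points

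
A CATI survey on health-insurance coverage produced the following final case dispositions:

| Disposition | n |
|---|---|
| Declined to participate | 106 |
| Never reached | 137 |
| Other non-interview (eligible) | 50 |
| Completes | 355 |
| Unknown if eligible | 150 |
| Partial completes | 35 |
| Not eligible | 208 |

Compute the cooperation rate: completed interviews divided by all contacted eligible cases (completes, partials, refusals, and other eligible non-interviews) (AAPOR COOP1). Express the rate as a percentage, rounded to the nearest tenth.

65.0%

Num = 355
Denom = 355 + 35 + 106 + 50 = 546
COOP1 = 355 / 546 = 0.6502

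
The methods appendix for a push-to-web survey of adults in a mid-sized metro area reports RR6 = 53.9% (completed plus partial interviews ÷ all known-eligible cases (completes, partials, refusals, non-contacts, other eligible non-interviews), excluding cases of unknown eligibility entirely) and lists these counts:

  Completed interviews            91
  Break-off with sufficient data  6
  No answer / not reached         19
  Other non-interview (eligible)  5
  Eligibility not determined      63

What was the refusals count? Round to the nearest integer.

Num = 91 + 6 = 97
RR6 = 97 / D = 0.539
D = 97 / 0.539 = 180.0
Other denominator terms total 121
refusals = 180.0 − 121 ≈ 59

59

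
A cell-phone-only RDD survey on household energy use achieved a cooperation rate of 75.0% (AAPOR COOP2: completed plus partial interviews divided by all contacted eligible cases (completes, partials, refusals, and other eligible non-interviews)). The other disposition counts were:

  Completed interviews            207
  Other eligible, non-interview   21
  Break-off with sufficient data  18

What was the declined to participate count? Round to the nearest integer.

54

Numerator → 207 + 18 = 225
COOP2 = 225 / D = 0.750
D = 225 / 0.750 = 300.0
Rest of base = 246
declined to participate = 300.0 − 246 ≈ 54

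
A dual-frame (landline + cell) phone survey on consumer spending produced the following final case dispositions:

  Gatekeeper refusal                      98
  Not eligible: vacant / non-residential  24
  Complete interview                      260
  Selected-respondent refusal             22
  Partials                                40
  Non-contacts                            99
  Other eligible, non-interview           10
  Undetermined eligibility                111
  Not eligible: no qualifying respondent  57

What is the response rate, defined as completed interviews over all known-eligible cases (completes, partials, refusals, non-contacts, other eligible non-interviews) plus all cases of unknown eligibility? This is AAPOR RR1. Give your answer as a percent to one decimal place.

40.6%

Refusal or break-off = 98 + 22 = 120
Not eligible = 57 + 24 = 81
Num → 260
Denominator → 260 + 40 + 120 + 99 + 10 + 111 = 640
RR1 = 260 / 640 = 0.4062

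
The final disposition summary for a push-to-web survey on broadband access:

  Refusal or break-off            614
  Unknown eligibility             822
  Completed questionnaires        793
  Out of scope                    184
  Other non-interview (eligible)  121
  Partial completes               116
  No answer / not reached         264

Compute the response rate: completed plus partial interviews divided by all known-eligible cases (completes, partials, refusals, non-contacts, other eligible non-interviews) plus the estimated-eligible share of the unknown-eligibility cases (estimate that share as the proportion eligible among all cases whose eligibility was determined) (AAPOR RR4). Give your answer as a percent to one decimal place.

34.2%

Top: 793 + 116 = 909
Known eligible: 793 + 116 + 614 + 264 + 121 = 1908
e = 1908 / (1908 + 184) = 1908 / 2092 = 0.9120
Estimated eligible among unknowns: 0.9120 × 822 = 749.66
Denominator: 1908 + 749.66 = 2657.66
RR4 = 909 / 2657.66 = 0.3420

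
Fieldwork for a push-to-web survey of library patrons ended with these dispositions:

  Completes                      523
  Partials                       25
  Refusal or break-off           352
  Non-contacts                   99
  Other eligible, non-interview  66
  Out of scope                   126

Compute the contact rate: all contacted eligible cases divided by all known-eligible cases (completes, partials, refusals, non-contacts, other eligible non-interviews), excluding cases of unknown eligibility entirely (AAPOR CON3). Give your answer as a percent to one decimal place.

Top: 523 + 25 + 352 + 66 = 966
Denominator: 523 + 25 + 352 + 99 + 66 = 1065
CON3 = 966 / 1065 = 0.9070

90.7%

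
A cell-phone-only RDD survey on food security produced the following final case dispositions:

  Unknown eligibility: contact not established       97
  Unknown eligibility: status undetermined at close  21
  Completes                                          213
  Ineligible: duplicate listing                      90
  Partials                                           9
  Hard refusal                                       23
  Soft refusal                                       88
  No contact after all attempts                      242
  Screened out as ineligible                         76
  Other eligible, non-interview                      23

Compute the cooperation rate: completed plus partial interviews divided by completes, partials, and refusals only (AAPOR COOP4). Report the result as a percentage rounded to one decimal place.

66.7%

Refusal or break-off = 23 + 88 = 111
Unknown if eligible = 97 + 21 = 118
Ineligible = 76 + 90 = 166
Num: 213 + 9 = 222
Denominator: 213 + 9 + 111 = 333
COOP4 = 222 / 333 = 0.6667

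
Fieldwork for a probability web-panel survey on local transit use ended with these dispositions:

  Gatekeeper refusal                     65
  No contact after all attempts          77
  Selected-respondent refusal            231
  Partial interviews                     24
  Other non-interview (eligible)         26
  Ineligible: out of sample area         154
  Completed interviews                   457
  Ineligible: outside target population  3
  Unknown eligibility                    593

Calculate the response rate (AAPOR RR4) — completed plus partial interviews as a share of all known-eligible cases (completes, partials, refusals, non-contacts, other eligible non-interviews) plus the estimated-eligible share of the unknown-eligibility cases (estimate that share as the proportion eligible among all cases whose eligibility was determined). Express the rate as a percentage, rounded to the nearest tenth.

Refusals = 65 + 231 = 296
Screened out, ineligible = 3 + 154 = 157
Top: 457 + 24 = 481
Determined eligible: 457 + 24 + 296 + 77 + 26 = 880
e = 880 / (880 + 157) = 880 / 1037 = 0.8486
Eligible share of unknowns: 0.8486 × 593 = 503.22
Denominator: 880 + 503.22 = 1383.22
RR4 = 481 / 1383.22 = 0.3477

34.8%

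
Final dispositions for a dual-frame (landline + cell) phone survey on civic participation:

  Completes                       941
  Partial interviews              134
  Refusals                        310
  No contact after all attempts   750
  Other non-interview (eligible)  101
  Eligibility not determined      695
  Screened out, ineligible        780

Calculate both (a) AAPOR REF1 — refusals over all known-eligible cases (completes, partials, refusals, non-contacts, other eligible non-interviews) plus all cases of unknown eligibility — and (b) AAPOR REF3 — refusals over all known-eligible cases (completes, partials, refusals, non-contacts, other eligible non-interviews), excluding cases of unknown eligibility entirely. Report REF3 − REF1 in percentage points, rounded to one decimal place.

3.3

Num: 310
Denominator: 941 + 134 + 310 + 750 + 101 + 695 = 2931
REF1 = 310 / 2931 = 0.1058
Denominator: 941 + 134 + 310 + 750 + 101 = 2236
REF3 = 310 / 2236 = 0.1386
Difference = 13.86 − 10.58 = 3.28 percentage points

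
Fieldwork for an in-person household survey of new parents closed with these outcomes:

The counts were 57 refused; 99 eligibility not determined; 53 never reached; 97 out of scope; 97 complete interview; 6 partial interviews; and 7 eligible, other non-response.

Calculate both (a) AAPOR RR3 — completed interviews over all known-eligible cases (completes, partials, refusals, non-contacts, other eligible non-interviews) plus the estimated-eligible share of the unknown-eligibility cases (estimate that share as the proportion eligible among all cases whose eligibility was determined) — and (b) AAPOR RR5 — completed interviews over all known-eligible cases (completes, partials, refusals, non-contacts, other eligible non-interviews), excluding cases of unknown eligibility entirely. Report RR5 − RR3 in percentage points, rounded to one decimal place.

Num → 97
Determined eligible → 97 + 6 + 57 + 53 + 7 = 220
e = 220 / (220 + 97) = 220 / 317 = 0.6940
Eligible share of unknowns → 0.6940 × 99 = 68.71
Base → 220 + 68.71 = 288.71
RR3 = 97 / 288.71 = 0.3360
Base → 97 + 6 + 57 + 53 + 7 = 220
RR5 = 97 / 220 = 0.4409
Difference = 44.09 − 33.60 = 10.49 percentage points

10.5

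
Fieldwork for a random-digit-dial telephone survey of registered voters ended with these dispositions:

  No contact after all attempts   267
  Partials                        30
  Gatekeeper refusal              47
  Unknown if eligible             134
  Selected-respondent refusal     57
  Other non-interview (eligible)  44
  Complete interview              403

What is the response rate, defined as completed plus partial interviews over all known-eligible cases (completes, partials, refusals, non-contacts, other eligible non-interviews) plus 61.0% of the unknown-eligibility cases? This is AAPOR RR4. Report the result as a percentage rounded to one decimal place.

Refusals = 47 + 57 = 104
Numerator: 403 + 30 = 433
Eligible (known): 403 + 30 + 104 + 267 + 44 = 848
Estimated eligible among unknowns: 0.6100 × 134 = 81.74
Denom: 848 + 81.74 = 929.74
RR4 = 433 / 929.74 = 0.4657

46.6%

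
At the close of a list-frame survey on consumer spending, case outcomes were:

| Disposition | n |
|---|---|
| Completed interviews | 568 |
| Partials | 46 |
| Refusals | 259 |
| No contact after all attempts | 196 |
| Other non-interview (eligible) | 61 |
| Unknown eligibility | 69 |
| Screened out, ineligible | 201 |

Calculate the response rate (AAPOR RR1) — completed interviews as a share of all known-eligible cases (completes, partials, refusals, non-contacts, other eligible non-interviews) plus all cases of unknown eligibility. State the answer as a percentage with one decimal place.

47.4%

Top: 568
Denom: 568 + 46 + 259 + 196 + 61 + 69 = 1199
RR1 = 568 / 1199 = 0.4737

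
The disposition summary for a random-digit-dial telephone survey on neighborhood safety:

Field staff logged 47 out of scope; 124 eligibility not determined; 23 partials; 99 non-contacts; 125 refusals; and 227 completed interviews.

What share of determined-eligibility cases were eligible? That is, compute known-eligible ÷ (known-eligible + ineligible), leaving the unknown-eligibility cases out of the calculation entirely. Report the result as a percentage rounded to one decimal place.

91.0%

Eligible (known): 227 + 23 + 125 + 99 = 474
e = 474 / (474 + 47) = 474 / 521 = 0.9098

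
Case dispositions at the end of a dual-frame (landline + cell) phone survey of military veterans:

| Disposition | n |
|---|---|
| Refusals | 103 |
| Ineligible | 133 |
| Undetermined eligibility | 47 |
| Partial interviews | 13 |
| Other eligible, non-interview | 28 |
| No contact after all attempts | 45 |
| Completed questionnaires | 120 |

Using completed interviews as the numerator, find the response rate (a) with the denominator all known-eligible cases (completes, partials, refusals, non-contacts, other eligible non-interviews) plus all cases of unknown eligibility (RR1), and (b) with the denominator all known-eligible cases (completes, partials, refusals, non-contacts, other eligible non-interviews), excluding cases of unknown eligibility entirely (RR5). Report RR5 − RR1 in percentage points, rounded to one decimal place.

Num = 120
Denom = 120 + 13 + 103 + 45 + 28 + 47 = 356
RR1 = 120 / 356 = 0.3371
Denom = 120 + 13 + 103 + 45 + 28 = 309
RR5 = 120 / 309 = 0.3883
Difference = 38.83 − 33.71 = 5.12 percentage points

5.1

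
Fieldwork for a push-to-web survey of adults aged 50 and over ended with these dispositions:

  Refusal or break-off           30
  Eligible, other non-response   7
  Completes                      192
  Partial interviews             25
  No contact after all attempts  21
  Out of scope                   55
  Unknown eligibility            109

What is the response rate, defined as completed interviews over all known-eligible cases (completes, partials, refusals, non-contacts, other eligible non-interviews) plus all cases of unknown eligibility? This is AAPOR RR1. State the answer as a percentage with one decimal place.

50.0%

Num = 192
Denominator = 192 + 25 + 30 + 21 + 7 + 109 = 384
RR1 = 192 / 384 = 0.5000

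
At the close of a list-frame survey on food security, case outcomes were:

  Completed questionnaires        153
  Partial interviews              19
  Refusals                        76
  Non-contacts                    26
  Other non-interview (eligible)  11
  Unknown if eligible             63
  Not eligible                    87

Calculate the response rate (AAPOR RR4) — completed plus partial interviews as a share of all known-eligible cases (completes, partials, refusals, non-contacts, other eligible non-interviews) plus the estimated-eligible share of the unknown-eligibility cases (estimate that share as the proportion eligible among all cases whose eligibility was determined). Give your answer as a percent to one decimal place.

Numerator → 153 + 19 = 172
Known eligible → 153 + 19 + 76 + 26 + 11 = 285
e = 285 / (285 + 87) = 285 / 372 = 0.7661
e × U → 0.7661 × 63 = 48.26
Base → 285 + 48.26 = 333.26
RR4 = 172 / 333.26 = 0.5161

51.6%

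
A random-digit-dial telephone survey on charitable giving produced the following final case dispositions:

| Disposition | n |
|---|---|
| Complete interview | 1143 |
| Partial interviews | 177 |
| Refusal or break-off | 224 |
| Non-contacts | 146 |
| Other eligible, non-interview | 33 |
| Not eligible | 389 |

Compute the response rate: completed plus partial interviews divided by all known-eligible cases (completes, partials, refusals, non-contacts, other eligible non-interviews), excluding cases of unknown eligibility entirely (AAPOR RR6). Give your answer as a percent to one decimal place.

76.6%

Top = 1143 + 177 = 1320
Base = 1143 + 177 + 224 + 146 + 33 = 1723
RR6 = 1320 / 1723 = 0.7661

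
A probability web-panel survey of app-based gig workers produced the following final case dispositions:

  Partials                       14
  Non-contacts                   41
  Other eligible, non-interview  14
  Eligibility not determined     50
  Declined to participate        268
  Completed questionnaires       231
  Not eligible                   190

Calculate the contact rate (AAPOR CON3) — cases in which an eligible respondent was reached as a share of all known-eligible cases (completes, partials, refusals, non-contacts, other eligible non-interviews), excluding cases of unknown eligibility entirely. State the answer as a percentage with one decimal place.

Top: 231 + 14 + 268 + 14 = 527
Base: 231 + 14 + 268 + 41 + 14 = 568
CON3 = 527 / 568 = 0.9278

92.8%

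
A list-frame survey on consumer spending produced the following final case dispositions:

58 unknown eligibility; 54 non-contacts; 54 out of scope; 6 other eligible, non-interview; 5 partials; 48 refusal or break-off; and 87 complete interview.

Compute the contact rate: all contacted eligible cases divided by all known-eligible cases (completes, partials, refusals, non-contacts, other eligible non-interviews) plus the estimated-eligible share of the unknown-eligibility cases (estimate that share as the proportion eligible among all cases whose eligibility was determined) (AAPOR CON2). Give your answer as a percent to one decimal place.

59.4%

Num → 87 + 5 + 48 + 6 = 146
Eligible (known) → 87 + 5 + 48 + 54 + 6 = 200
e = 200 / (200 + 54) = 200 / 254 = 0.7874
e × U → 0.7874 × 58 = 45.67
Denom → 200 + 45.67 = 245.67
CON2 = 146 / 245.67 = 0.5943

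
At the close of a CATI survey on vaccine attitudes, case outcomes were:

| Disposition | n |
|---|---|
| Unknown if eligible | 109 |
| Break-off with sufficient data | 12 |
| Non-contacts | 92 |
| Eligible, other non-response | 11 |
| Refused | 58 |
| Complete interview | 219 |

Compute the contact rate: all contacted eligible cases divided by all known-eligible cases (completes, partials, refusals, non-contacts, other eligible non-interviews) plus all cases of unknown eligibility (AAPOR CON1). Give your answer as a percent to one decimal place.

59.9%

Num → 219 + 12 + 58 + 11 = 300
Denominator → 219 + 12 + 58 + 92 + 11 + 109 = 501
CON1 = 300 / 501 = 0.5988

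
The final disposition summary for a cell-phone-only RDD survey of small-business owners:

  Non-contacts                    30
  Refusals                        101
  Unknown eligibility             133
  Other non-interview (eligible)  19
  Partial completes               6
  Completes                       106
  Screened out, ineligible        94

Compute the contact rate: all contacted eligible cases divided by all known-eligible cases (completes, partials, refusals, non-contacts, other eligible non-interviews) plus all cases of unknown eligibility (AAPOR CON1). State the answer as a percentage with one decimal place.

58.7%

Top: 106 + 6 + 101 + 19 = 232
Base: 106 + 6 + 101 + 30 + 19 + 133 = 395
CON1 = 232 / 395 = 0.5873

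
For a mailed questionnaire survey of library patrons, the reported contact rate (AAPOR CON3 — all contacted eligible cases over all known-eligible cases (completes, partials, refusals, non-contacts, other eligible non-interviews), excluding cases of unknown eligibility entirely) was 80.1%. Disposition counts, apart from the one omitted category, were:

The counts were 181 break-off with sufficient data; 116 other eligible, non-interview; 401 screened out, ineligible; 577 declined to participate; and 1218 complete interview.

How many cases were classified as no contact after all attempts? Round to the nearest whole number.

520

Top → 1218 + 181 + 577 + 116 = 2092
CON3 = 2092 / D = 0.801
D = 2092 / 0.801 = 2611.7
Remaining denominator categories sum to 2092
no contact after all attempts = 2611.7 − 2092 ≈ 520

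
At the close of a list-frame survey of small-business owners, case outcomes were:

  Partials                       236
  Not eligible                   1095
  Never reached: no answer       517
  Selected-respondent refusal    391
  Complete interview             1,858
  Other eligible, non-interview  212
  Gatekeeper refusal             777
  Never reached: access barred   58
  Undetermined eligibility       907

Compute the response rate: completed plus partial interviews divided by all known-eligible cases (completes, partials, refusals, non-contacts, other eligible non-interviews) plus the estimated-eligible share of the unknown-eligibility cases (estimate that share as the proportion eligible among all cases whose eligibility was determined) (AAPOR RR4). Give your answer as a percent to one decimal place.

44.0%

Refusals = 777 + 391 = 1168
No contact after all attempts = 517 + 58 = 575
Numerator = 1858 + 236 = 2094
Determined eligible = 1858 + 236 + 1168 + 575 + 212 = 4049
e = 4049 / (4049 + 1095) = 4049 / 5144 = 0.7871
e × U = 0.7871 × 907 = 713.90
Denom = 4049 + 713.90 = 4762.90
RR4 = 2094 / 4762.90 = 0.4396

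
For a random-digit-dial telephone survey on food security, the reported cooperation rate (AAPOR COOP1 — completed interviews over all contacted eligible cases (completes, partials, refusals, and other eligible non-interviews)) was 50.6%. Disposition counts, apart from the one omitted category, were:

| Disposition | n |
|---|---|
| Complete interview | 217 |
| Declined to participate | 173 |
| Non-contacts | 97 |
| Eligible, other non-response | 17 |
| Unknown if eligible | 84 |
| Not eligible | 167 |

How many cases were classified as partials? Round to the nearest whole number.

22

COOP1 = 217 / D = 0.506
D = 217 / 0.506 = 428.9
Remaining denominator categories sum to 407
partials = 428.9 − 407 ≈ 22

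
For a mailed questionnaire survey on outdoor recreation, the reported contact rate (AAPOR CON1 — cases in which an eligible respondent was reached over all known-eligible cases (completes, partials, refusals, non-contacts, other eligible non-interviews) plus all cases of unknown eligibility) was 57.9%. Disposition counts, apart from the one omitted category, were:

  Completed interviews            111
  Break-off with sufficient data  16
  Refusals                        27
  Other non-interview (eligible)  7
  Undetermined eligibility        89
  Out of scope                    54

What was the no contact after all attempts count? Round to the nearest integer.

Num: 111 + 16 + 27 + 7 = 161
CON1 = 161 / D = 0.579
D = 161 / 0.579 = 278.1
Rest of base = 250
no contact after all attempts = 278.1 − 250 ≈ 28

28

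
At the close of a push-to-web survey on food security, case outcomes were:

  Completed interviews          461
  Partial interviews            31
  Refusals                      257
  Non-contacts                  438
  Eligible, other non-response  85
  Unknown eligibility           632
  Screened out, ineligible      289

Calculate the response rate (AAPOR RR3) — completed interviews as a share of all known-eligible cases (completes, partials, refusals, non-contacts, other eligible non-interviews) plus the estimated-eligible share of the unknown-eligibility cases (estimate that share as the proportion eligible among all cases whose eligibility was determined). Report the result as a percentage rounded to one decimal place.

Numerator → 461
Known eligible → 461 + 31 + 257 + 438 + 85 = 1272
e = 1272 / (1272 + 289) = 1272 / 1561 = 0.8149
e × U → 0.8149 × 632 = 515.02
Denominator → 1272 + 515.02 = 1787.02
RR3 = 461 / 1787.02 = 0.2580

25.8%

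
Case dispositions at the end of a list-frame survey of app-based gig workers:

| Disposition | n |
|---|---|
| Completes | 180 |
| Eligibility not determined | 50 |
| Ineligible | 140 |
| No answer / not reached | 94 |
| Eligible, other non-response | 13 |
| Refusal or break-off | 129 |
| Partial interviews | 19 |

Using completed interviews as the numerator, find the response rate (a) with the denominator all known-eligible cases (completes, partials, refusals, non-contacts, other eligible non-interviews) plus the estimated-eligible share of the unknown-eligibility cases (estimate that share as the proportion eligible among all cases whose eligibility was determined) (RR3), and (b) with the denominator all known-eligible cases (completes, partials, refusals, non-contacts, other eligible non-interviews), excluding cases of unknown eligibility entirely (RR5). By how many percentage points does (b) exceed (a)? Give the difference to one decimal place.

Top → 180
Eligible (known) → 180 + 19 + 129 + 94 + 13 = 435
e = 435 / (435 + 140) = 435 / 575 = 0.7565
Estimated eligible among unknowns → 0.7565 × 50 = 37.82
Denom → 435 + 37.82 = 472.82
RR3 = 180 / 472.82 = 0.3807
Denom → 180 + 19 + 129 + 94 + 13 = 435
RR5 = 180 / 435 = 0.4138
Difference = 41.38 − 38.07 = 3.31 percentage points

3.3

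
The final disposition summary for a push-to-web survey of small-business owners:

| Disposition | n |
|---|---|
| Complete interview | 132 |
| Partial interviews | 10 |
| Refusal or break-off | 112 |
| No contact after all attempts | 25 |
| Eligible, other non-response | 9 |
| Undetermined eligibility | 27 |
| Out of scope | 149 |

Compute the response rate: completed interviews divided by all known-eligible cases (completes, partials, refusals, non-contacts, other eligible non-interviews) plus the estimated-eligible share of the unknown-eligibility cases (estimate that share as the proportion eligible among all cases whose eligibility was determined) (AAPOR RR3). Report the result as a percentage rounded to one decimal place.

Num → 132
Determined eligible → 132 + 10 + 112 + 25 + 9 = 288
e = 288 / (288 + 149) = 288 / 437 = 0.6590
e × U → 0.6590 × 27 = 17.79
Denominator → 288 + 17.79 = 305.79
RR3 = 132 / 305.79 = 0.4317

43.2%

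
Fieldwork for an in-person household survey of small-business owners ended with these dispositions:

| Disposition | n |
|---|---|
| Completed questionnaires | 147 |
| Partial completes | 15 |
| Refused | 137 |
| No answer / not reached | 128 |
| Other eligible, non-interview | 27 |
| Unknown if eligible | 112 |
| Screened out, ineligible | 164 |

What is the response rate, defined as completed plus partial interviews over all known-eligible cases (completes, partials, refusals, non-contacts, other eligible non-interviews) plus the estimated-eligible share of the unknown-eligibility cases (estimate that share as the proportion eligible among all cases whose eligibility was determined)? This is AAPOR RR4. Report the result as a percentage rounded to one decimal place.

Numerator: 147 + 15 = 162
Known eligible: 147 + 15 + 137 + 128 + 27 = 454
e = 454 / (454 + 164) = 454 / 618 = 0.7346
Estimated eligible among unknowns: 0.7346 × 112 = 82.28
Denominator: 454 + 82.28 = 536.28
RR4 = 162 / 536.28 = 0.3021

30.2%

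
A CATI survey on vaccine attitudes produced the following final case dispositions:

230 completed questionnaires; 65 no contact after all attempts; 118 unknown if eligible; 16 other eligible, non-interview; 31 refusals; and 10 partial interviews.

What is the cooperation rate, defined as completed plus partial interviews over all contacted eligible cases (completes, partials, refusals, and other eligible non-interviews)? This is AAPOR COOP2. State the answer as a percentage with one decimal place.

83.6%

Num → 230 + 10 = 240
Denominator → 230 + 10 + 31 + 16 = 287
COOP2 = 240 / 287 = 0.8362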